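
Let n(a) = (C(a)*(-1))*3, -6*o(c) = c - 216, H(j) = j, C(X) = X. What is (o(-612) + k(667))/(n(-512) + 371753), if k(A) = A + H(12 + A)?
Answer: 212/53327 ≈ 0.0039755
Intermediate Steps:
o(c) = 36 - c/6 (o(c) = -(c - 216)/6 = -(-216 + c)/6 = 36 - c/6)
n(a) = -3*a (n(a) = (a*(-1))*3 = -a*3 = -3*a)
k(A) = 12 + 2*A (k(A) = A + (12 + A) = 12 + 2*A)
(o(-612) + k(667))/(n(-512) + 371753) = ((36 - ⅙*(-612)) + (12 + 2*667))/(-3*(-512) + 371753) = ((36 + 102) + (12 + 1334))/(1536 + 371753) = (138 + 1346)/373289 = 1484*(1/373289) = 212/53327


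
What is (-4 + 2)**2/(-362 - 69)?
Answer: -4/431 ≈ -0.0092807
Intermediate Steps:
(-4 + 2)**2/(-362 - 69) = (-2)**2/(-431) = 4*(-1/431) = -4/431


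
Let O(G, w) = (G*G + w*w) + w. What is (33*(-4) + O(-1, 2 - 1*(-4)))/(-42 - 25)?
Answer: 89/67 ≈ 1.3284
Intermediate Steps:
O(G, w) = w + G**2 + w**2 (O(G, w) = (G**2 + w**2) + w = w + G**2 + w**2)
(33*(-4) + O(-1, 2 - 1*(-4)))/(-42 - 25) = (33*(-4) + ((2 - 1*(-4)) + (-1)**2 + (2 - 1*(-4))**2))/(-42 - 25) = (-132 + ((2 + 4) + 1 + (2 + 4)**2))/(-67) = (-132 + (6 + 1 + 6**2))*(-1/67) = (-132 + (6 + 1 + 36))*(-1/67) = (-132 + 43)*(-1/67) = -89*(-1/67) = 89/67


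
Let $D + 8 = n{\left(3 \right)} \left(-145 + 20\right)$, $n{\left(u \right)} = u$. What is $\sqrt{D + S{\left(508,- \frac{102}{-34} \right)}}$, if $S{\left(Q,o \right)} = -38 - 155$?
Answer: $24 i \approx 24.0 i$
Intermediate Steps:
$S{\left(Q,o \right)} = -193$ ($S{\left(Q,o \right)} = -38 - 155 = -193$)
$D = -383$ ($D = -8 + 3 \left(-145 + 20\right) = -8 + 3 \left(-125\right) = -8 - 375 = -383$)
$\sqrt{D + S{\left(508,- \frac{102}{-34} \right)}} = \sqrt{-383 - 193} = \sqrt{-576} = 24 i$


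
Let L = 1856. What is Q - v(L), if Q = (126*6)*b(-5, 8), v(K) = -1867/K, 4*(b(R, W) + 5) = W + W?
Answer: -1401269/1856 ≈ -754.99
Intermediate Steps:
b(R, W) = -5 + W/2 (b(R, W) = -5 + (W + W)/4 = -5 + (2*W)/4 = -5 + W/2)
Q = -756 (Q = (126*6)*(-5 + (½)*8) = 756*(-5 + 4) = 756*(-1) = -756)
Q - v(L) = -756 - (-1867)/1856 = -756 - 1*(-1867/1856) = -756 + 1867/1856 = -1401269/1856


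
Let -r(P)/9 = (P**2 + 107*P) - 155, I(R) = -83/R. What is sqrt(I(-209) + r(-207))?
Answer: I*sqrt(8076817958)/209 ≈ 430.01*I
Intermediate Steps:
r(P) = 1395 - 963*P - 9*P**2 (r(P) = -9*((P**2 + 107*P) - 155) = -9*(-155 + P**2 + 107*P) = 1395 - 963*P - 9*P**2)
sqrt(I(-209) + r(-207)) = sqrt(-83/(-209) + (1395 - 963*(-207) - 9*(-207)**2)) = sqrt(-83*(-1/209) + (1395 + 199341 - 9*42849)) = sqrt(83/209 + (1395 + 199341 - 385641)) = sqrt(83/209 - 184905) = sqrt(-38645062/209) = I*sqrt(8076817958)/209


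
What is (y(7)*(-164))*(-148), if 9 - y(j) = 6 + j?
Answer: -97088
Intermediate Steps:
y(j) = 3 - j (y(j) = 9 - (6 + j) = 9 + (-6 - j) = 3 - j)
(y(7)*(-164))*(-148) = ((3 - 1*7)*(-164))*(-148) = ((3 - 7)*(-164))*(-148) = -4*(-164)*(-148) = 656*(-148) = -97088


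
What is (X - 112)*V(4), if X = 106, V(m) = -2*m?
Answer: 48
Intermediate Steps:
(X - 112)*V(4) = (106 - 112)*(-2*4) = -6*(-8) = 48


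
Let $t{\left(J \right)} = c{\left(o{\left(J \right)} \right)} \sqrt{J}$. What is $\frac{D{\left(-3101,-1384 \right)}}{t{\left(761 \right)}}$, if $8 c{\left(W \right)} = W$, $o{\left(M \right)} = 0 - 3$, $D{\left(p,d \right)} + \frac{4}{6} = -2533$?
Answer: $\frac{60808 \sqrt{761}}{6849} \approx 244.92$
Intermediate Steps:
$D{\left(p,d \right)} = - \frac{7601}{3}$ ($D{\left(p,d \right)} = - \frac{2}{3} - 2533 = - \frac{7601}{3}$)
$o{\left(M \right)} = -3$ ($o{\left(M \right)} = 0 - 3 = -3$)
$c{\left(W \right)} = \frac{W}{8}$
$t{\left(J \right)} = - \frac{3 \sqrt{J}}{8}$ ($t{\left(J \right)} = \frac{1}{8} \left(-3\right) \sqrt{J} = - \frac{3 \sqrt{J}}{8}$)
$\frac{D{\left(-3101,-1384 \right)}}{t{\left(761 \right)}} = - \frac{7601}{3 \left(- \frac{3 \sqrt{761}}{8}\right)} = - \frac{7601 \left(- \frac{8 \sqrt{761}}{2283}\right)}{3} = \frac{60808 \sqrt{761}}{6849}$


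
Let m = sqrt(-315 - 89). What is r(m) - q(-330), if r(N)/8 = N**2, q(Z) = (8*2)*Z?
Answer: 2048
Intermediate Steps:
q(Z) = 16*Z
m = 2*I*sqrt(101) (m = sqrt(-404) = 2*I*sqrt(101) ≈ 20.1*I)
r(N) = 8*N**2
r(m) - q(-330) = 8*(2*I*sqrt(101))**2 - 16*(-330) = 8*(-404) - 1*(-5280) = -3232 + 5280 = 2048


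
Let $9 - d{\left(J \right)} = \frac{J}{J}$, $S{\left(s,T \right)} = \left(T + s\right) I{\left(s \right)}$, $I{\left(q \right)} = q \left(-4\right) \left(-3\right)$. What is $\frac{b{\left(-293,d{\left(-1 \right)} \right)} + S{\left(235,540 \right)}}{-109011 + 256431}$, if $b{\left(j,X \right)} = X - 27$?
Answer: $\frac{2185481}{147420} \approx 14.825$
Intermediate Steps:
$I{\left(q \right)} = 12 q$ ($I{\left(q \right)} = - 4 q \left(-3\right) = 12 q$)
$S{\left(s,T \right)} = 12 s \left(T + s\right)$ ($S{\left(s,T \right)} = \left(T + s\right) 12 s = 12 s \left(T + s\right)$)
$d{\left(J \right)} = 8$ ($d{\left(J \right)} = 9 - \frac{J}{J} = 9 - 1 = 8$)
$b{\left(j,X \right)} = -27 + X$
$\frac{b{\left(-293,d{\left(-1 \right)} \right)} + S{\left(235,540 \right)}}{-109011 + 256431} = \frac{\left(-27 + 8\right) + 12 \cdot 235 \left(540 + 235\right)}{-109011 + 256431} = \frac{-19 + 12 \cdot 235 \cdot 775}{147420} = \left(-19 + 2185500\right) \frac{1}{147420} = 2185481 \cdot \frac{1}{147420} = \frac{2185481}{147420}$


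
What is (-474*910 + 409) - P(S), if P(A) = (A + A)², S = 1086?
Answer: -5148515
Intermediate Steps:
P(A) = 4*A² (P(A) = (2*A)² = 4*A²)
(-474*910 + 409) - P(S) = (-474*910 + 409) - 4*1086² = (-431340 + 409) - 4*1179396 = -430931 - 1*4717584 = -430931 - 4717584 = -5148515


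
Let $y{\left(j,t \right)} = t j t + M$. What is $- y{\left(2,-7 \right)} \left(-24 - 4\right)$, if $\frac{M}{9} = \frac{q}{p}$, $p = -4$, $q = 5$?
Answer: $2429$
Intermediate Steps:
$M = - \frac{45}{4}$ ($M = 9 \frac{5}{-4} = 9 \cdot 5 \left(- \frac{1}{4}\right) = 9 \left(- \frac{5}{4}\right) = - \frac{45}{4} \approx -11.25$)
$y{\left(j,t \right)} = - \frac{45}{4} + j t^{2}$ ($y{\left(j,t \right)} = t j t - \frac{45}{4} = j t t - \frac{45}{4} = j t^{2} - \frac{45}{4} = - \frac{45}{4} + j t^{2}$)
$- y{\left(2,-7 \right)} \left(-24 - 4\right) = - \left(- \frac{45}{4} + 2 \left(-7\right)^{2}\right) \left(-24 - 4\right) = - \left(- \frac{45}{4} + 2 \cdot 49\right) \left(-28\right) = - \left(- \frac{45}{4} + 98\right) \left(-28\right) = - \frac{347 \left(-28\right)}{4} = \left(-1\right) \left(-2429\right) = 2429$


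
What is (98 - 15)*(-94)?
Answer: -7802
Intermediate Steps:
(98 - 15)*(-94) = 83*(-94) = -7802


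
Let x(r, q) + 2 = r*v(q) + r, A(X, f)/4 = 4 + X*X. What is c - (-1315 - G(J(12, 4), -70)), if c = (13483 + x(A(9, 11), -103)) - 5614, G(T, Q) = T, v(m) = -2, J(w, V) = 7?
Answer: 8849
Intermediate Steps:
A(X, f) = 16 + 4*X² (A(X, f) = 4*(4 + X*X) = 4*(4 + X²) = 16 + 4*X²)
x(r, q) = -2 - r (x(r, q) = -2 + (r*(-2) + r) = -2 + (-2*r + r) = -2 - r)
c = 7527 (c = (13483 + (-2 - (16 + 4*9²))) - 5614 = (13483 + (-2 - (16 + 4*81))) - 5614 = (13483 + (-2 - (16 + 324))) - 5614 = (13483 + (-2 - 1*340)) - 5614 = (13483 + (-2 - 340)) - 5614 = (13483 - 342) - 5614 = 13141 - 5614 = 7527)
c - (-1315 - G(J(12, 4), -70)) = 7527 - (-1315 - 1*7) = 7527 - (-1315 - 7) = 7527 - 1*(-1322) = 7527 + 1322 = 8849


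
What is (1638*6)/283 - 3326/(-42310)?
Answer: 208381969/5986865 ≈ 34.807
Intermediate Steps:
(1638*6)/283 - 3326/(-42310) = 9828*(1/283) - 3326*(-1/42310) = 9828/283 + 1663/21155 = 208381969/5986865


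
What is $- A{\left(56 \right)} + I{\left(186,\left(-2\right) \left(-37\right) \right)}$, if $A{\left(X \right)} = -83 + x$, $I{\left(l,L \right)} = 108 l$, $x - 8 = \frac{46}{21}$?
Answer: $\frac{423377}{21} \approx 20161.0$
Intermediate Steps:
$x = \frac{214}{21}$ ($x = 8 + \frac{46}{21} = \frac{214}{21} \approx 10.19$)
$A{\left(X \right)} = - \frac{1529}{21}$ ($A{\left(X \right)} = -83 + \frac{214}{21} = - \frac{1529}{21}$)
$- A{\left(56 \right)} + I{\left(186,\left(-2\right) \left(-37\right) \right)} = \left(-1\right) \left(- \frac{1529}{21}\right) + 108 \cdot 186 = \frac{1529}{21} + 20088 = \frac{423377}{21}$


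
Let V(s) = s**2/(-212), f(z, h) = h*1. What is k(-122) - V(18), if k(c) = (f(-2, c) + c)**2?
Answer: 3155489/53 ≈ 59538.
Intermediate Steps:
f(z, h) = h
k(c) = 4*c**2 (k(c) = (c + c)**2 = (2*c)**2 = 4*c**2)
V(s) = -s**2/212 (V(s) = s**2*(-1/212) = -s**2/212)
k(-122) - V(18) = 4*(-122)**2 - (-1)*18**2/212 = 4*14884 - (-1)*324/212 = 59536 - 1*(-81/53) = 59536 + 81/53 = 3155489/53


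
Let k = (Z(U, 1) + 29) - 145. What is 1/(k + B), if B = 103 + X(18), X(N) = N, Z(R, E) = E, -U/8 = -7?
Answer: ⅙ ≈ 0.16667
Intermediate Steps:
U = 56 (U = -8*(-7) = 56)
k = -115 (k = (1 + 29) - 145 = 30 - 145 = -115)
B = 121 (B = 103 + 18 = 121)
1/(k + B) = 1/(-115 + 121) = 1/6 = ⅙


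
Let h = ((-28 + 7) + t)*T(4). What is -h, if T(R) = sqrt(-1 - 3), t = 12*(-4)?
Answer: 138*I ≈ 138.0*I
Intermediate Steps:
t = -48
T(R) = 2*I (T(R) = sqrt(-4) = 2*I)
h = -138*I (h = ((-28 + 7) - 48)*(2*I) = (-21 - 48)*(2*I) = -138*I ≈ -138.0*I)
-h = -(-138)*I = 138*I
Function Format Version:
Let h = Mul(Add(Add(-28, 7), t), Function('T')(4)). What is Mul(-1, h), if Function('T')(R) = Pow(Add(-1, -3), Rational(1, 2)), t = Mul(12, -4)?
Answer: Mul(138, I) ≈ Mul(138.00, I)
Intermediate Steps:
t = -48
Function('T')(R) = Mul(2, I) (Function('T')(R) = Pow(-4, Rational(1, 2)) = Mul(2, I))
h = Mul(-138, I) (h = Mul(Add(Add(-28, 7), -48), Mul(2, I)) = Mul(Add(-21, -48), Mul(2, I)) = Mul(-69, Mul(2, I)) = Mul(-138, I) ≈ Mul(-138.00, I))
Mul(-1, h) = Mul(-1, Mul(-138, I)) = Mul(138, I)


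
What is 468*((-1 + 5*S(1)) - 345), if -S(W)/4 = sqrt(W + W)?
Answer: -161928 - 9360*sqrt(2) ≈ -1.7517e+5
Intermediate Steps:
S(W) = -4*sqrt(2)*sqrt(W) (S(W) = -4*sqrt(W + W) = -4*sqrt(2)*sqrt(W))
468*((-1 + 5*S(1)) - 345) = 468*((-1 + 5*(-4*sqrt(2)*sqrt(1))) - 345) = 468*((-1 + 5*(-4*sqrt(2)*1)) - 345) = 468*((-1 + 5*(-4*sqrt(2))) - 345) = 468*((-1 - 20*sqrt(2)) - 345) = 468*(-346 - 20*sqrt(2)) = -161928 - 9360*sqrt(2)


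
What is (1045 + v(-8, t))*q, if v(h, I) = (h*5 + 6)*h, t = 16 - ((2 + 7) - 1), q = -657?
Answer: -865269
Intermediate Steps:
t = 8 (t = 16 - (9 - 1) = 16 - 1*8 = 16 - 8 = 8)
v(h, I) = h*(6 + 5*h) (v(h, I) = (5*h + 6)*h = (6 + 5*h)*h = h*(6 + 5*h))
(1045 + v(-8, t))*q = (1045 - 8*(6 + 5*(-8)))*(-657) = (1045 - 8*(6 - 40))*(-657) = (1045 - 8*(-34))*(-657) = (1045 + 272)*(-657) = 1317*(-657) = -865269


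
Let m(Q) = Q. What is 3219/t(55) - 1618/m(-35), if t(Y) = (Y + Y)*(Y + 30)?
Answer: 3048193/65450 ≈ 46.573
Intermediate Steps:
t(Y) = 2*Y*(30 + Y) (t(Y) = (2*Y)*(30 + Y) = 2*Y*(30 + Y))
3219/t(55) - 1618/m(-35) = 3219/((2*55*(30 + 55))) - 1618/(-35) = 3219/((2*55*85)) - 1618*(-1/35) = 3219/9350 + 1618/35 = 3048193/65450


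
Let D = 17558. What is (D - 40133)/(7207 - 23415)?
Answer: 22575/16208 ≈ 1.3928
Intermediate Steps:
(D - 40133)/(7207 - 23415) = (17558 - 40133)/(7207 - 23415) = -22575/(-16208) = -22575*(-1/16208) = 22575/16208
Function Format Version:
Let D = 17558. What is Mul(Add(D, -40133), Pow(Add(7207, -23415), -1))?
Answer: Rational(22575, 16208) ≈ 1.3928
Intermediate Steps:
Mul(Add(D, -40133), Pow(Add(7207, -23415), -1)) = Mul(Add(17558, -40133), Pow(Add(7207, -23415), -1)) = Mul(-22575, Pow(-16208, -1)) = Mul(-22575, Rational(-1, 16208)) = Rational(22575, 16208)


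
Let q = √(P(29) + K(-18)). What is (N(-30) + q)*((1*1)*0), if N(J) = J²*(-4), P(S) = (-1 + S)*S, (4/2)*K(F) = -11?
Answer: 0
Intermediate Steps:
K(F) = -11/2 (K(F) = (½)*(-11) = -11/2)
P(S) = S*(-1 + S)
q = √3226/2 (q = √(29*(-1 + 29) - 11/2) = √(29*28 - 11/2) = √(812 - 11/2) = √(1613/2) = √3226/2 ≈ 28.399)
N(J) = -4*J²
(N(-30) + q)*((1*1)*0) = (-4*(-30)² + √3226/2)*((1*1)*0) = (-4*900 + √3226/2)*(1*0) = (-3600 + √3226/2)*0 = 0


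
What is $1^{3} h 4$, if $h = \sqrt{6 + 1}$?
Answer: $4 \sqrt{7} \approx 10.583$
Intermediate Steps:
$h = \sqrt{7} \approx 2.6458$
$1^{3} h 4 = 1^{3} \sqrt{7} \cdot 4 = 1 \sqrt{7} \cdot 4 = \sqrt{7} \cdot 4 = 4 \sqrt{7}$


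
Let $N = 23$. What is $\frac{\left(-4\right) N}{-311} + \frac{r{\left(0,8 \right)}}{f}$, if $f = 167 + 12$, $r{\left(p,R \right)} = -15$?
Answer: $\frac{11803}{55669} \approx 0.21202$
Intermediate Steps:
$f = 179$
$\frac{\left(-4\right) N}{-311} + \frac{r{\left(0,8 \right)}}{f} = \frac{\left(-4\right) 23}{-311} - \frac{15}{179} = \left(-92\right) \left(- \frac{1}{311}\right) - \frac{15}{179} = \frac{92}{311} - \frac{15}{179} = \frac{11803}{55669}$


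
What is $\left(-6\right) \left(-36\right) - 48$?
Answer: $168$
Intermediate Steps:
$\left(-6\right) \left(-36\right) - 48 = 216 - 48 = 168$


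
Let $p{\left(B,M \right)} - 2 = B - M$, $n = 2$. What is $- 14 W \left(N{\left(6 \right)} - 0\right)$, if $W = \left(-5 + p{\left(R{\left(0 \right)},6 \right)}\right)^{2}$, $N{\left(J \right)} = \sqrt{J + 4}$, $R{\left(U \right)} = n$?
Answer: $- 686 \sqrt{10} \approx -2169.3$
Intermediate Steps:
$R{\left(U \right)} = 2$
$p{\left(B,M \right)} = 2 + B - M$ ($p{\left(B,M \right)} = 2 + \left(B - M\right) = 2 + B - M$)
$N{\left(J \right)} = \sqrt{4 + J}$
$W = 49$ ($W = \left(-5 + \left(2 + 2 - 6\right)\right)^{2} = \left(-5 - 2\right)^{2} = \left(-7\right)^{2} = 49$)
$- 14 W \left(N{\left(6 \right)} - 0\right) = \left(-14\right) 49 \left(\sqrt{4 + 6} - 0\right) = - 686 \left(\sqrt{10} + 0\right) = - 686 \sqrt{10}$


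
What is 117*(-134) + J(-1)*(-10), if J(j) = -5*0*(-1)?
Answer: -15678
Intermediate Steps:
J(j) = 0 (J(j) = 0*(-1) = 0)
117*(-134) + J(-1)*(-10) = 117*(-134) + 0*(-10) = -15678 + 0 = -15678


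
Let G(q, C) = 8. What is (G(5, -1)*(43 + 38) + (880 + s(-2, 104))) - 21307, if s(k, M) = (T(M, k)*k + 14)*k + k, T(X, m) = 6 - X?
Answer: -20201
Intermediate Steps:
s(k, M) = k + k*(14 + k*(6 - M)) (s(k, M) = ((6 - M)*k + 14)*k + k = (k*(6 - M) + 14)*k + k = (14 + k*(6 - M))*k + k = k*(14 + k*(6 - M)) + k = k + k*(14 + k*(6 - M)))
(G(5, -1)*(43 + 38) + (880 + s(-2, 104))) - 21307 = (8*(43 + 38) + (880 - 1*(-2)*(-15 - 2*(-6 + 104)))) - 21307 = (8*81 + (880 - 1*(-2)*(-15 - 2*98))) - 21307 = (648 + (880 - 1*(-2)*(-15 - 196))) - 21307 = (648 + (880 - 1*(-2)*(-211))) - 21307 = (648 + (880 - 422)) - 21307 = (648 + 458) - 21307 = 1106 - 21307 = -20201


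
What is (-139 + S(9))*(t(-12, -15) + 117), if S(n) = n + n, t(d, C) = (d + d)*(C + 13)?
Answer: -19965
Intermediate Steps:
t(d, C) = 2*d*(13 + C) (t(d, C) = (2*d)*(13 + C) = 2*d*(13 + C))
S(n) = 2*n
(-139 + S(9))*(t(-12, -15) + 117) = (-139 + 2*9)*(2*(-12)*(13 - 15) + 117) = (-139 + 18)*(2*(-12)*(-2) + 117) = -121*(48 + 117) = -121*165 = -19965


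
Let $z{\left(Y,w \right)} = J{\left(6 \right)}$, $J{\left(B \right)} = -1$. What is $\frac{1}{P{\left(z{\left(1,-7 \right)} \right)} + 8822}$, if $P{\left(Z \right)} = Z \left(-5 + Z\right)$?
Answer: $\frac{1}{8828} \approx 0.00011328$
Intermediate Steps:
$z{\left(Y,w \right)} = -1$
$\frac{1}{P{\left(z{\left(1,-7 \right)} \right)} + 8822} = \frac{1}{- (-5 - 1) + 8822} = \frac{1}{\left(-1\right) \left(-6\right) + 8822} = \frac{1}{6 + 8822} = \frac{1}{8828}$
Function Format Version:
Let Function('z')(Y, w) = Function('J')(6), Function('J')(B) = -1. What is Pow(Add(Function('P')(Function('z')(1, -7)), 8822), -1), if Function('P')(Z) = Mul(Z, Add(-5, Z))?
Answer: Rational(1, 8828) ≈ 0.00011328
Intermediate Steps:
Function('z')(Y, w) = -1
Pow(Add(Function('P')(Function('z')(1, -7)), 8822), -1) = Pow(Add(Mul(-1, Add(-5, -1)), 8822), -1) = Pow(Add(Mul(-1, -6), 8822), -1) = Pow(Add(6, 8822), -1) = Pow(8828, -1) = Rational(1, 8828)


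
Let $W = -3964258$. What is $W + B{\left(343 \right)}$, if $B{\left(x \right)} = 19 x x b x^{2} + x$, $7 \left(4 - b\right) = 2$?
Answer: $976795447127$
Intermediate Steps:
$b = \frac{26}{7}$ ($b = 4 - \frac{2}{7} = \frac{26}{7} \approx 3.7143$)
$B{\left(x \right)} = x + \frac{494 x^{4}}{7}$ ($B{\left(x \right)} = 19 x x \frac{26}{7} x^{2} + x = 19 x^{2} \cdot \frac{26}{7} x^{2} + x = 19 \frac{26 x^{2}}{7} x^{2} + x = 19 \frac{26 x^{4}}{7} + x = \frac{494 x^{4}}{7} + x = x + \frac{494 x^{4}}{7}$)
$W + B{\left(343 \right)} = -3964258 + \left(343 + \frac{494 \cdot 343^{4}}{7}\right) = -3964258 + \left(343 + \frac{494}{7} \cdot 13841287201\right) = -3964258 + \left(343 + 976799411042\right) = -3964258 + 976799411385 = 976795447127$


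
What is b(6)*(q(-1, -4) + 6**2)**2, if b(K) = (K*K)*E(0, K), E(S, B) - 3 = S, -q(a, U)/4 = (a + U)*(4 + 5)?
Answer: 5038848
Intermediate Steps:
q(a, U) = -36*U - 36*a (q(a, U) = -4*(a + U)*(4 + 5) = -4*(U + a)*9 = -4*(9*U + 9*a) = -36*U - 36*a)
E(S, B) = 3 + S
b(K) = 3*K**2 (b(K) = (K*K)*(3 + 0) = K**2*3 = 3*K**2)
b(6)*(q(-1, -4) + 6**2)**2 = (3*6**2)*((-36*(-4) - 36*(-1)) + 6**2)**2 = (3*36)*((144 + 36) + 36)**2 = 108*(180 + 36)**2 = 108*216**2 = 108*46656 = 5038848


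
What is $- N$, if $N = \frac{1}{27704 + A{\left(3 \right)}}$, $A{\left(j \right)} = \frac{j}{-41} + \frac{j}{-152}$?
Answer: $- \frac{6232}{172650749} \approx -3.6096 \cdot 10^{-5}$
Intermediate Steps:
$A{\left(j \right)} = - \frac{193 j}{6232}$ ($A{\left(j \right)} = j \left(- \frac{1}{41}\right) + j \left(- \frac{1}{152}\right) = - \frac{j}{41} - \frac{j}{152} = - \frac{193 j}{6232}$)
$N = \frac{6232}{172650749}$ ($N = \frac{1}{27704 - \frac{579}{6232}} = \frac{1}{\frac{172650749}{6232}} = \frac{6232}{172650749} \approx 3.6096 \cdot 10^{-5}$)
$- N = \left(-1\right) \frac{6232}{172650749} = - \frac{6232}{172650749}$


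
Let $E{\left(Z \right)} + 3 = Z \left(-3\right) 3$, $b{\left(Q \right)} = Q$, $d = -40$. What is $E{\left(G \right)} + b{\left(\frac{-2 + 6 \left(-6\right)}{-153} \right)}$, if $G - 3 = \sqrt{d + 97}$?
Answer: $- \frac{4552}{153} - 9 \sqrt{57} \approx -97.7$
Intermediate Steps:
$G = 3 + \sqrt{57}$ ($G = 3 + \sqrt{-40 + 97} = 3 + \sqrt{57} \approx 10.55$)
$E{\left(Z \right)} = -3 - 9 Z$ ($E{\left(Z \right)} = -3 + Z \left(-3\right) 3 = -3 + - 3 Z 3 = -3 - 9 Z$)
$E{\left(G \right)} + b{\left(\frac{-2 + 6 \left(-6\right)}{-153} \right)} = \left(-3 - 9 \left(3 + \sqrt{57}\right)\right) + \frac{-2 + 6 \left(-6\right)}{-153} = \left(-3 - \left(27 + 9 \sqrt{57}\right)\right) + \left(-2 - 36\right) \left(- \frac{1}{153}\right) = \left(-30 - 9 \sqrt{57}\right) - - \frac{38}{153} = \left(-30 - 9 \sqrt{57}\right) + \frac{38}{153} = - \frac{4552}{153} - 9 \sqrt{57}$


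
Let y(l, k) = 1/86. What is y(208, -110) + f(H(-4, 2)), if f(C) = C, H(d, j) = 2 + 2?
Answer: 345/86 ≈ 4.0116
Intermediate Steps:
H(d, j) = 4
y(l, k) = 1/86
y(208, -110) + f(H(-4, 2)) = 1/86 + 4 = 345/86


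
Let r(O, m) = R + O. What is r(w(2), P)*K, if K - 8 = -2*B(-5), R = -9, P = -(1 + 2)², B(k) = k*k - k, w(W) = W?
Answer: 364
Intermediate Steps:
B(k) = k² - k
P = -9 (P = -1*3² = -1*9 = -9)
r(O, m) = -9 + O
K = -52 (K = 8 - (-10)*(-1 - 5) = 8 - (-10)*(-6) = 8 - 2*30 = 8 - 60 = -52)
r(w(2), P)*K = (-9 + 2)*(-52) = -7*(-52) = 364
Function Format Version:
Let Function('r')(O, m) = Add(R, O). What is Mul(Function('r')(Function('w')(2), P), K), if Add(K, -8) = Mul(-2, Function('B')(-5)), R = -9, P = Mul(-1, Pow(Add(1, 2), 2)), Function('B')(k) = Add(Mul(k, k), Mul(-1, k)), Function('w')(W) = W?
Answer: 364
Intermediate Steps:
Function('B')(k) = Add(Pow(k, 2), Mul(-1, k))
P = -9 (P = Mul(-1, Pow(3, 2)) = Mul(-1, 9) = -9)
Function('r')(O, m) = Add(-9, O)
K = -52 (K = Add(8, Mul(-2, Mul(-5, Add(-1, -5)))) = Add(8, Mul(-2, Mul(-5, -6))) = Add(8, Mul(-2, 30)) = Add(8, -60) = -52)
Mul(Function('r')(Function('w')(2), P), K) = Mul(Add(-9, 2), -52) = Mul(-7, -52) = 364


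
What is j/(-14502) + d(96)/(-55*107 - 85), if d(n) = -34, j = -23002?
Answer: 11484584/7214745 ≈ 1.5918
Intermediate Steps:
j/(-14502) + d(96)/(-55*107 - 85) = -23002/(-14502) - 34/(-55*107 - 85) = -23002*(-1/14502) - 34/(-5885 - 85) = 11501/7251 - 34/(-5970) = 11501/7251 - 34*(-1/5970) = 11501/7251 + 17/2985 = 11484584/7214745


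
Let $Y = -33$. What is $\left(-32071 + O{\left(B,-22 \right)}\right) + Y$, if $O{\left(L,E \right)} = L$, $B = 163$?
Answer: $-31941$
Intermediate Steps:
$\left(-32071 + O{\left(B,-22 \right)}\right) + Y = \left(-32071 + 163\right) - 33 = -31908 - 33 = -31941$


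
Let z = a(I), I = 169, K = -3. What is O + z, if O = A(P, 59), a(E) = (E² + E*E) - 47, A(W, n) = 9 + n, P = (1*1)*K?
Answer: 57143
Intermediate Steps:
P = -3 (P = (1*1)*(-3) = 1*(-3) = -3)
a(E) = -47 + 2*E² (a(E) = (E² + E²) - 47 = 2*E² - 47 = -47 + 2*E²)
O = 68 (O = 9 + 59 = 68)
z = 57075 (z = -47 + 2*169² = -47 + 2*28561 = -47 + 57122 = 57075)
O + z = 68 + 57075 = 57143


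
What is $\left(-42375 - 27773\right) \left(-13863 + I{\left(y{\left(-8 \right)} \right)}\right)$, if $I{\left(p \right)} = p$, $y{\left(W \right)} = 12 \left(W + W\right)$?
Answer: $985930140$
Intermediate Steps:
$y{\left(W \right)} = 24 W$ ($y{\left(W \right)} = 12 \cdot 2 W = 24 W$)
$\left(-42375 - 27773\right) \left(-13863 + I{\left(y{\left(-8 \right)} \right)}\right) = \left(-42375 - 27773\right) \left(-13863 + 24 \left(-8\right)\right) = - 70148 \left(-13863 - 192\right) = \left(-70148\right) \left(-14055\right) = 985930140$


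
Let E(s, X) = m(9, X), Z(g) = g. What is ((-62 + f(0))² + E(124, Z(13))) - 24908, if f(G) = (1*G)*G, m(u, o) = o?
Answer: -21051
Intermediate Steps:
f(G) = G² (f(G) = G*G = G²)
E(s, X) = X
((-62 + f(0))² + E(124, Z(13))) - 24908 = ((-62 + 0²)² + 13) - 24908 = ((-62 + 0)² + 13) - 24908 = ((-62)² + 13) - 24908 = (3844 + 13) - 24908 = 3857 - 24908 = -21051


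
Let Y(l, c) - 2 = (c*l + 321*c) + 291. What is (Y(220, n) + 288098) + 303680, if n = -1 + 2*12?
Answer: 604514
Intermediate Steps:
n = 23 (n = -1 + 24 = 23)
Y(l, c) = 293 + 321*c + c*l (Y(l, c) = 2 + ((c*l + 321*c) + 291) = 2 + ((321*c + c*l) + 291) = 2 + (291 + 321*c + c*l) = 293 + 321*c + c*l)
(Y(220, n) + 288098) + 303680 = ((293 + 321*23 + 23*220) + 288098) + 303680 = ((293 + 7383 + 5060) + 288098) + 303680 = (12736 + 288098) + 303680 = 300834 + 303680 = 604514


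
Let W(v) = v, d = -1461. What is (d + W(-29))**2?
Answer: 2220100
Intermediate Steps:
(d + W(-29))**2 = (-1461 - 29)**2 = (-1490)**2 = 2220100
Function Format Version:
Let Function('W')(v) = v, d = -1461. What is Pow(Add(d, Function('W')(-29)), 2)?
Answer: 2220100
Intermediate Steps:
Pow(Add(d, Function('W')(-29)), 2) = Pow(Add(-1461, -29), 2) = Pow(-1490, 2) = 2220100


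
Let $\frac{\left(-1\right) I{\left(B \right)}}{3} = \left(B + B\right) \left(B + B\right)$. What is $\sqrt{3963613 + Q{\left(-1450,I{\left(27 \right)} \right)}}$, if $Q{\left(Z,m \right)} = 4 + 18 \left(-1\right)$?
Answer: $\sqrt{3963599} \approx 1990.9$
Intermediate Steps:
$I{\left(B \right)} = - 12 B^{2}$ ($I{\left(B \right)} = - 3 \left(B + B\right) \left(B + B\right) = - 3 \cdot 2 B 2 B = - 3 \cdot 4 B^{2} = - 12 B^{2}$)
$Q{\left(Z,m \right)} = -14$ ($Q{\left(Z,m \right)} = 4 - 18 = -14$)
$\sqrt{3963613 + Q{\left(-1450,I{\left(27 \right)} \right)}} = \sqrt{3963613 - 14} = \sqrt{3963599}$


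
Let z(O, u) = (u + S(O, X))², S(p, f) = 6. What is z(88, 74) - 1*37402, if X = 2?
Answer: -31002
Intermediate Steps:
z(O, u) = (6 + u)² (z(O, u) = (u + 6)² = (6 + u)²)
z(88, 74) - 1*37402 = (6 + 74)² - 1*37402 = 80² - 37402 = 6400 - 37402 = -31002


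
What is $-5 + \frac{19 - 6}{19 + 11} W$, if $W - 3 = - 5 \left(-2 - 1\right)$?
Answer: $\frac{14}{5} \approx 2.8$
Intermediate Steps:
$W = 18$ ($W = 3 - 5 \left(-2 - 1\right) = 3 - -15 = 3 + 15 = 18$)
$-5 + \frac{19 - 6}{19 + 11} W = -5 + \frac{19 - 6}{19 + 11} \cdot 18 = -5 + \frac{13}{30} \cdot 18 = -5 + \frac{39}{5} = \frac{14}{5}$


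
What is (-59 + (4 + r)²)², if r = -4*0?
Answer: 1849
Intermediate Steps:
r = 0
(-59 + (4 + r)²)² = (-59 + (4 + 0)²)² = (-59 + 4²)² = (-59 + 16)² = (-43)² = 1849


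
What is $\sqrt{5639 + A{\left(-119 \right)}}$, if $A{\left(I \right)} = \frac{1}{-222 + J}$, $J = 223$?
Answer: $2 \sqrt{1410} \approx 75.1$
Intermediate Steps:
$A{\left(I \right)} = 1$ ($A{\left(I \right)} = \frac{1}{-222 + 223} = 1^{-1} = 1$)
$\sqrt{5639 + A{\left(-119 \right)}} = \sqrt{5639 + 1} = \sqrt{5640} = 2 \sqrt{1410}$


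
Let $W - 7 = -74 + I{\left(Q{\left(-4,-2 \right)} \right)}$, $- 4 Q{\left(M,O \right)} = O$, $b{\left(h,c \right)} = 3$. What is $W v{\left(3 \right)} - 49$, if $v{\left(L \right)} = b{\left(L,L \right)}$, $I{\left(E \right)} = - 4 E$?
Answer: $-256$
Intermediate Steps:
$Q{\left(M,O \right)} = - \frac{O}{4}$
$W = -69$ ($W = 7 - \left(74 + 4 \left(\left(- \frac{1}{4}\right) \left(-2\right)\right)\right) = 7 - 76 = -69$)
$v{\left(L \right)} = 3$
$W v{\left(3 \right)} - 49 = \left(-69\right) 3 - 49 = -207 - 49 = -256$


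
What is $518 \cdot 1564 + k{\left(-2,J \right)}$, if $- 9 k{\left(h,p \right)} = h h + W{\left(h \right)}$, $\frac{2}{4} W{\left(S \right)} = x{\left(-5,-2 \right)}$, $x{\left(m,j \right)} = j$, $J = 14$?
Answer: $810152$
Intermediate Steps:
$W{\left(S \right)} = -4$ ($W{\left(S \right)} = 2 \left(-2\right) = -4$)
$k{\left(h,p \right)} = \frac{4}{9} - \frac{h^{2}}{9}$ ($k{\left(h,p \right)} = - \frac{h h - 4}{9} = - \frac{h^{2} - 4}{9} = - \frac{-4 + h^{2}}{9} = \frac{4}{9} - \frac{h^{2}}{9}$)
$518 \cdot 1564 + k{\left(-2,J \right)} = 518 \cdot 1564 + \left(\frac{4}{9} - \frac{\left(-2\right)^{2}}{9}\right) = 810152 + \left(\frac{4}{9} - \frac{4}{9}\right) = 810152 + 0 = 810152$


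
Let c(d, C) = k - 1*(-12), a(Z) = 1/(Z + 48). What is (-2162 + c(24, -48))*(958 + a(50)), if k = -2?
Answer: -101020260/49 ≈ -2.0616e+6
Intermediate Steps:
a(Z) = 1/(48 + Z)
c(d, C) = 10 (c(d, C) = -2 - 1*(-12) = -2 + 12 = 10)
(-2162 + c(24, -48))*(958 + a(50)) = (-2162 + 10)*(958 + 1/(48 + 50)) = -2152*(958 + 1/98) = -2152*93885/98 = -101020260/49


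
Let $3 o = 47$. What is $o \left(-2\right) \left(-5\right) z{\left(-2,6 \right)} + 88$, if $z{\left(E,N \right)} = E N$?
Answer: $-1792$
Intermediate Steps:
$o = \frac{47}{3}$ ($o = \frac{1}{3} \cdot 47 = \frac{47}{3} \approx 15.667$)
$o \left(-2\right) \left(-5\right) z{\left(-2,6 \right)} + 88 = \frac{47 \left(-2\right) \left(-5\right) \left(\left(-2\right) 6\right)}{3} + 88 = \frac{47 \cdot 10 \left(-12\right)}{3} + 88 = \frac{47}{3} \left(-120\right) + 88 = -1880 + 88 = -1792$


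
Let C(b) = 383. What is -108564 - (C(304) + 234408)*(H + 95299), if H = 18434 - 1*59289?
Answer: -12783069768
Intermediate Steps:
H = -40855 (H = 18434 - 59289 = -40855)
-108564 - (C(304) + 234408)*(H + 95299) = -108564 - (383 + 234408)*(-40855 + 95299) = -108564 - 234791*54444 = -108564 - 1*12782961204 = -108564 - 12782961204 = -12783069768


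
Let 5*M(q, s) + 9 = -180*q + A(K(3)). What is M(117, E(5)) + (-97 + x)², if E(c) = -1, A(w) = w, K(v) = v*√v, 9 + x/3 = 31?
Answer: -16264/5 + 3*√3/5 ≈ -3251.8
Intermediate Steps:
x = 66 (x = -27 + 3*31 = -27 + 93 = 66)
K(v) = v^(3/2)
M(q, s) = -9/5 - 36*q + 3*√3/5 (M(q, s) = -9/5 + (-180*q + 3^(3/2))/5 = -9/5 + (-180*q + 3*√3)/5 = -9/5 + (-36*q + 3*√3/5) = -9/5 - 36*q + 3*√3/5)
M(117, E(5)) + (-97 + x)² = (-9/5 - 36*117 + 3*√3/5) + (-97 + 66)² = (-9/5 - 4212 + 3*√3/5) + (-31)² = (-21069/5 + 3*√3/5) + 961 = -16264/5 + 3*√3/5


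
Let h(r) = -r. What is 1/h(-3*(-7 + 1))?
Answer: -1/18 ≈ -0.055556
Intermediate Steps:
1/h(-3*(-7 + 1)) = 1/(-(-3)*(-7 + 1)) = 1/(-(-3)*(-6)) = 1/(-1*18) = 1/(-18) = -1/18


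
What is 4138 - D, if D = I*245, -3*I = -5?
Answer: 11189/3 ≈ 3729.7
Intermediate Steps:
I = 5/3 (I = -⅓*(-5) = 5/3 ≈ 1.6667)
D = 1225/3 (D = (5/3)*245 = 1225/3 ≈ 408.33)
4138 - D = 4138 - 1*1225/3 = 4138 - 1225/3 = 11189/3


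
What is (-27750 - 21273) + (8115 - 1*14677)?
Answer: -55585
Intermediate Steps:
(-27750 - 21273) + (8115 - 1*14677) = -49023 + (8115 - 14677) = -49023 - 6562 = -55585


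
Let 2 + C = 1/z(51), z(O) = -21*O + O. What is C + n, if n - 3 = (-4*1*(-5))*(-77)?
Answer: -1569781/1020 ≈ -1539.0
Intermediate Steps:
z(O) = -20*O
C = -2041/1020 (C = -2 + 1/(-20*51) = -2 + 1/(-1020) = -2 - 1/1020 = -2041/1020 ≈ -2.0010)
n = -1537 (n = 3 + (-4*1*(-5))*(-77) = 3 - 4*(-5)*(-77) = 3 + 20*(-77) = 3 - 1540 = -1537)
C + n = -2041/1020 - 1537 = -1569781/1020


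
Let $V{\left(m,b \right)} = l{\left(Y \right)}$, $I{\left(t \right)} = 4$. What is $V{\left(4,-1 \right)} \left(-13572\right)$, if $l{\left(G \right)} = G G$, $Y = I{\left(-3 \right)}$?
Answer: $-217152$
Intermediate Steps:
$Y = 4$
$l{\left(G \right)} = G^{2}$
$V{\left(m,b \right)} = 16$ ($V{\left(m,b \right)} = 4^{2} = 16$)
$V{\left(4,-1 \right)} \left(-13572\right) = 16 \left(-13572\right) = -217152$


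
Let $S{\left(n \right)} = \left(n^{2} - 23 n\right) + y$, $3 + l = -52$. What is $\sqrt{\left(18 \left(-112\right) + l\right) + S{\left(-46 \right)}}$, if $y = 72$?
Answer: $5 \sqrt{47} \approx 34.278$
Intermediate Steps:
$l = -55$ ($l = -3 - 52 = -55$)
$S{\left(n \right)} = 72 + n^{2} - 23 n$ ($S{\left(n \right)} = \left(n^{2} - 23 n\right) + 72 = 72 + n^{2} - 23 n$)
$\sqrt{\left(18 \left(-112\right) + l\right) + S{\left(-46 \right)}} = \sqrt{\left(18 \left(-112\right) - 55\right) + \left(72 + \left(-46\right)^{2} - -1058\right)} = \sqrt{\left(-2016 - 55\right) + \left(72 + 2116 + 1058\right)} = \sqrt{-2071 + 3246} = \sqrt{1175} = 5 \sqrt{47}$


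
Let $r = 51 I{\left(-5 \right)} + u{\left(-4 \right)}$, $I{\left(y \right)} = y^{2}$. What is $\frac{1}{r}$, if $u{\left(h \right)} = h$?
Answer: $\frac{1}{1271} \approx 0.00078678$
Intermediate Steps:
$r = 1271$ ($r = 51 \left(-5\right)^{2} - 4 = 51 \cdot 25 - 4 = 1275 - 4 = 1271$)
$\frac{1}{r} = \frac{1}{1271}$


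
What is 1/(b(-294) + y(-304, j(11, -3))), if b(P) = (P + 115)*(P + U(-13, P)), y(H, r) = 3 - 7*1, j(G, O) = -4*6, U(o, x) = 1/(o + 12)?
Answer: 1/52801 ≈ 1.8939e-5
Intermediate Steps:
U(o, x) = 1/(12 + o)
j(G, O) = -24
y(H, r) = -4 (y(H, r) = 3 - 7 = -4)
b(P) = (-1 + P)*(115 + P) (b(P) = (P + 115)*(P + 1/(12 - 13)) = (115 + P)*(P + 1/(-1)) = (115 + P)*(P - 1) = (115 + P)*(-1 + P) = (-1 + P)*(115 + P))
1/(b(-294) + y(-304, j(11, -3))) = 1/((-115 + (-294)**2 + 114*(-294)) - 4) = 1/((-115 + 86436 - 33516) - 4) = 1/(52805 - 4) = 1/52801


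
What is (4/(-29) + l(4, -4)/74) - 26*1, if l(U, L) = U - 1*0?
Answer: -27988/1073 ≈ -26.084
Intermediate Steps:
l(U, L) = U (l(U, L) = U + 0 = U)
(4/(-29) + l(4, -4)/74) - 26*1 = (4/(-29) + 4/74) - 26*1 = (4*(-1/29) + 4*(1/74)) - 26 = (-4/29 + 2/37) - 26 = -90/1073 - 26 = -27988/1073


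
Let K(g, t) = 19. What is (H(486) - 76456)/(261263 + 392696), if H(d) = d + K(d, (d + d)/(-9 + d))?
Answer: -75951/653959 ≈ -0.11614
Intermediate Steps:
H(d) = 19 + d (H(d) = d + 19 = 19 + d)
(H(486) - 76456)/(261263 + 392696) = ((19 + 486) - 76456)/(261263 + 392696) = (505 - 76456)/653959 = -75951*1/653959 = -75951/653959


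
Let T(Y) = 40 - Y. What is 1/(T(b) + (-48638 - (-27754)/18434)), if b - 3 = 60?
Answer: -9217/448494560 ≈ -2.0551e-5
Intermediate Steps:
b = 63 (b = 3 + 60 = 63)
1/(T(b) + (-48638 - (-27754)/18434)) = 1/((40 - 1*63) + (-48638 - (-27754)/18434)) = 1/((40 - 63) + (-48638 - (-27754)/18434)) = 1/(-23 + (-48638 - 1*(-13877/9217))) = 1/(-23 + (-48638 + 13877/9217)) = 1/(-23 - 448282569/9217) = 1/(-448494560/9217) = -9217/448494560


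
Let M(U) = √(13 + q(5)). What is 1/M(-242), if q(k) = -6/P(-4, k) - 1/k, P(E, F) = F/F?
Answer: √170/34 ≈ 0.38348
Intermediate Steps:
P(E, F) = 1
q(k) = -6 - 1/k (q(k) = -6/1 - 1/k = -6*1 - 1/k = -6 - 1/k)
M(U) = √170/5 (M(U) = √(13 + (-6 - 1/5)) = √(13 + (-6 - 1*⅕)) = √(13 + (-6 - ⅕)) = √(13 - 31/5) = √(34/5) = √170/5)
1/M(-242) = 1/(√170/5) = √170/34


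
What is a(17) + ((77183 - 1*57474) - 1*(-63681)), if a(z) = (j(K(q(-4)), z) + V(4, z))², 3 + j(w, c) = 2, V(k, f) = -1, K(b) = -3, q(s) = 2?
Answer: 83394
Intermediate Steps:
j(w, c) = -1 (j(w, c) = -3 + 2 = -1)
a(z) = 4 (a(z) = (-1 - 1)² = (-2)² = 4)
a(17) + ((77183 - 1*57474) - 1*(-63681)) = 4 + ((77183 - 1*57474) - 1*(-63681)) = 4 + ((77183 - 57474) + 63681) = 4 + (19709 + 63681) = 4 + 83390 = 83394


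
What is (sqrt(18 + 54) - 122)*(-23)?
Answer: 2806 - 138*sqrt(2) ≈ 2610.8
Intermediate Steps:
(sqrt(18 + 54) - 122)*(-23) = (sqrt(72) - 122)*(-23) = (6*sqrt(2) - 122)*(-23) = (-122 + 6*sqrt(2))*(-23) = 2806 - 138*sqrt(2)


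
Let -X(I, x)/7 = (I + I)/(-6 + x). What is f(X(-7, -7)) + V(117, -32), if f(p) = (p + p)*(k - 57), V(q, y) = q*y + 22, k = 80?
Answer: -52894/13 ≈ -4068.8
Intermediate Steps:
X(I, x) = -14*I/(-6 + x) (X(I, x) = -7*(I + I)/(-6 + x) = -7*2*I/(-6 + x) = -14*I/(-6 + x))
V(q, y) = 22 + q*y
f(p) = 46*p (f(p) = (p + p)*(80 - 57) = (2*p)*23 = 46*p)
f(X(-7, -7)) + V(117, -32) = 46*(-14*(-7)/(-6 - 7)) + (22 + 117*(-32)) = 46*(-14*(-7)/(-13)) + (22 - 3744) = 46*(-14*(-7)*(-1/13)) - 3722 = 46*(-98/13) - 3722 = -4508/13 - 3722 = -52894/13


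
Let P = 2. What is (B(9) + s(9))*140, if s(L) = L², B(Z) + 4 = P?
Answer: 11060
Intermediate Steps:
B(Z) = -2 (B(Z) = -4 + 2 = -2)
(B(9) + s(9))*140 = (-2 + 9²)*140 = (-2 + 81)*140 = 79*140 = 11060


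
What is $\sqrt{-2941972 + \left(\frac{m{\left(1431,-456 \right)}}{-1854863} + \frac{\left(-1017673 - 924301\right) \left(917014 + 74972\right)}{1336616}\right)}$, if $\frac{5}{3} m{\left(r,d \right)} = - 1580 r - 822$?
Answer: $\frac{i \sqrt{42097023273525375389350487573110}}{3099049454510} \approx 2093.6 i$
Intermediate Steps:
$m{\left(r,d \right)} = - \frac{2466}{5} - 948 r$ ($m{\left(r,d \right)} = \frac{3 \left(- 1580 r - 822\right)}{5} = \frac{3 \left(-822 - 1580 r\right)}{5} = - \frac{2466}{5} - 948 r$)
$\sqrt{-2941972 + \left(\frac{m{\left(1431,-456 \right)}}{-1854863} + \frac{\left(-1017673 - 924301\right) \left(917014 + 74972\right)}{1336616}\right)} = \sqrt{-2941972 + \left(\frac{- \frac{2466}{5} - 1356588}{-1854863} + \frac{\left(-1017673 - 924301\right) \left(917014 + 74972\right)}{1336616}\right)} = \sqrt{-2941972 + \left(\left(- \frac{2466}{5} - 1356588\right) \left(- \frac{1}{1854863}\right) + \left(-1941974\right) 991986 \cdot \frac{1}{1336616}\right)} = \sqrt{-2941972 - \frac{4466533388211231141}{3099049454510}} = \sqrt{- \frac{13583850109994924861}{3099049454510}} = \frac{i \sqrt{42097023273525375389350487573110}}{3099049454510}$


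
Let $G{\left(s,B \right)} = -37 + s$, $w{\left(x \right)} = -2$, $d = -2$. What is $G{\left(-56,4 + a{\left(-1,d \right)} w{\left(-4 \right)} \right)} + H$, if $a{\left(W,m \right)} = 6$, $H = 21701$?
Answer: $21608$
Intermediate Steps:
$G{\left(-56,4 + a{\left(-1,d \right)} w{\left(-4 \right)} \right)} + H = \left(-37 - 56\right) + 21701 = -93 + 21701 = 21608$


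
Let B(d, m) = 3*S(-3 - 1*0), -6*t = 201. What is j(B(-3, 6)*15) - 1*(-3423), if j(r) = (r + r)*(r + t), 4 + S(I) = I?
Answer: 222978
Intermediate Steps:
t = -67/2 (t = -⅙*201 = -67/2 ≈ -33.500)
S(I) = -4 + I
B(d, m) = -21 (B(d, m) = 3*(-4 + (-3 - 1*0)) = 3*(-4 + (-3 + 0)) = 3*(-4 - 3) = 3*(-7) = -21)
j(r) = 2*r*(-67/2 + r) (j(r) = (r + r)*(r - 67/2) = (2*r)*(-67/2 + r) = 2*r*(-67/2 + r))
j(B(-3, 6)*15) - 1*(-3423) = (-21*15)*(-67 + 2*(-21*15)) - 1*(-3423) = -315*(-67 + 2*(-315)) + 3423 = -315*(-67 - 630) + 3423 = -315*(-697) + 3423 = 219555 + 3423 = 222978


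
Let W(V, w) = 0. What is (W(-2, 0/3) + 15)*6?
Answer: 90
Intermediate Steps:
(W(-2, 0/3) + 15)*6 = (0 + 15)*6 = 15*6 = 90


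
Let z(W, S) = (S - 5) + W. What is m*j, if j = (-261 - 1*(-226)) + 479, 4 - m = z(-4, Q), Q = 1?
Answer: 5328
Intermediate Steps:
z(W, S) = -5 + S + W (z(W, S) = (-5 + S) + W = -5 + S + W)
m = 12 (m = 4 - (-5 + 1 - 4) = 4 - 1*(-8) = 4 + 8 = 12)
j = 444 (j = (-261 + 226) + 479 = -35 + 479 = 444)
m*j = 12*444 = 5328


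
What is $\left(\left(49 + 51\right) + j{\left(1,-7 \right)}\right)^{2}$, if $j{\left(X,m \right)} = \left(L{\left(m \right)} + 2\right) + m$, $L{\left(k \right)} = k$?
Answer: $7744$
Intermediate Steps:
$j{\left(X,m \right)} = 2 + 2 m$ ($j{\left(X,m \right)} = \left(m + 2\right) + m = \left(2 + m\right) + m = 2 + 2 m$)
$\left(\left(49 + 51\right) + j{\left(1,-7 \right)}\right)^{2} = \left(\left(49 + 51\right) + \left(2 + 2 \left(-7\right)\right)\right)^{2} = \left(100 + \left(2 - 14\right)\right)^{2} = \left(100 - 12\right)^{2} = 88^{2} = 7744$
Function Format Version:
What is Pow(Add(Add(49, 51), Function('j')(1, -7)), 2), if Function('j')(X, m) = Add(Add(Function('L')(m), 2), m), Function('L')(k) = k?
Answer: 7744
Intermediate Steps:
Function('j')(X, m) = Add(2, Mul(2, m)) (Function('j')(X, m) = Add(Add(m, 2), m) = Add(Add(2, m), m) = Add(2, Mul(2, m)))
Pow(Add(Add(49, 51), Function('j')(1, -7)), 2) = Pow(Add(Add(49, 51), Add(2, Mul(2, -7))), 2) = Pow(Add(100, Add(2, -14)), 2) = Pow(Add(100, -12), 2) = Pow(88, 2) = 7744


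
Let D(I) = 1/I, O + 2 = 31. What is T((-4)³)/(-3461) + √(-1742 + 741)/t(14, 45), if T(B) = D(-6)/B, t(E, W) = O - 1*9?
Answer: -1/1329024 + I*√1001/20 ≈ -7.5243e-7 + 1.5819*I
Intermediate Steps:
O = 29 (O = -2 + 31 = 29)
t(E, W) = 20 (t(E, W) = 29 - 1*9 = 29 - 9 = 20)
T(B) = -1/(6*B) (T(B) = 1/((-6)*B) = -1/(6*B))
T((-4)³)/(-3461) + √(-1742 + 741)/t(14, 45) = -1/(6*((-4)³))/(-3461) + √(-1742 + 741)/20 = -⅙/(-64)*(-1/3461) + √(-1001)*(1/20) = -⅙*(-1/64)*(-1/3461) + (I*√1001)*(1/20) = (1/384)*(-1/3461) + I*√1001/20 = -1/1329024 + I*√1001/20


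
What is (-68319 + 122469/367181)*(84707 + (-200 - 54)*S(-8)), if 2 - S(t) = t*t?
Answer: -2519945445902850/367181 ≈ -6.8630e+9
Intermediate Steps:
S(t) = 2 - t**2 (S(t) = 2 - t*t = 2 - t**2)
(-68319 + 122469/367181)*(84707 + (-200 - 54)*S(-8)) = (-68319 + 122469/367181)*(84707 + (-200 - 54)*(2 - 1*(-8)**2)) = (-68319 + 122469*(1/367181))*(84707 - 254*(2 - 1*64)) = (-68319 + 122469/367181)*(84707 - 254*(2 - 64)) = -25085316270*(84707 - 254*(-62))/367181 = -25085316270*(84707 + 15748)/367181 = -25085316270/367181*100455 = -2519945445902850/367181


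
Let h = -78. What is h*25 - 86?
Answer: -2036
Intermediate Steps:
h*25 - 86 = -78*25 - 86 = -1950 - 86 = -2036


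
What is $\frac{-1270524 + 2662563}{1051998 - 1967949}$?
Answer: $- \frac{464013}{305317} \approx -1.5198$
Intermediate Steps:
$\frac{-1270524 + 2662563}{1051998 - 1967949} = \frac{1392039}{-915951} = 1392039 \left(- \frac{1}{915951}\right) = - \frac{464013}{305317}$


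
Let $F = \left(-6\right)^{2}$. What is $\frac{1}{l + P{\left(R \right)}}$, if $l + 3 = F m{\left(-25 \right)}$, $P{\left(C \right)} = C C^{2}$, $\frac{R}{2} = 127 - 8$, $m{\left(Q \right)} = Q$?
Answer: $\frac{1}{13480369} \approx 7.4182 \cdot 10^{-8}$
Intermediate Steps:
$F = 36$
$R = 238$ ($R = 2 \left(127 - 8\right) = 2 \cdot 119 = 238$)
$P{\left(C \right)} = C^{3}$
$l = -903$ ($l = -3 + 36 \left(-25\right) = -3 - 900 = -903$)
$\frac{1}{l + P{\left(R \right)}} = \frac{1}{-903 + 238^{3}} = \frac{1}{-903 + 13481272} = \frac{1}{13480369}$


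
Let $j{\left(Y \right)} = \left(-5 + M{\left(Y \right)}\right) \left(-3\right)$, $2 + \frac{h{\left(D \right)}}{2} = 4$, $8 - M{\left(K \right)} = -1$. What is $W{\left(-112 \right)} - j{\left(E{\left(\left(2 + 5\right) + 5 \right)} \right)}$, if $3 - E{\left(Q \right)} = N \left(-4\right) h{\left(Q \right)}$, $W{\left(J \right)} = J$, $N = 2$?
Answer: $-100$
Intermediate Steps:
$M{\left(K \right)} = 9$ ($M{\left(K \right)} = 8 - -1 = 8 + 1 = 9$)
$h{\left(D \right)} = 4$ ($h{\left(D \right)} = -4 + 2 \cdot 4 = -4 + 8 = 4$)
$E{\left(Q \right)} = 35$ ($E{\left(Q \right)} = 3 - 2 \left(-4\right) 4 = 3 - \left(-8\right) 4 = 3 - -32 = 3 + 32 = 35$)
$j{\left(Y \right)} = -12$ ($j{\left(Y \right)} = \left(-5 + 9\right) \left(-3\right) = 4 \left(-3\right) = -12$)
$W{\left(-112 \right)} - j{\left(E{\left(\left(2 + 5\right) + 5 \right)} \right)} = -112 - -12 = -112 + 12 = -100$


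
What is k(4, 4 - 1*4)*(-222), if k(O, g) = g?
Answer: 0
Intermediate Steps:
k(4, 4 - 1*4)*(-222) = (4 - 1*4)*(-222) = (4 - 4)*(-222) = 0*(-222) = 0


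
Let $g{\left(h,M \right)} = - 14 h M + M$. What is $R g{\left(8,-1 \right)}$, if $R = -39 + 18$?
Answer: $-2331$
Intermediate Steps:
$g{\left(h,M \right)} = M - 14 M h$ ($g{\left(h,M \right)} = - 14 M h + M = M - 14 M h$)
$R = -21$
$R g{\left(8,-1 \right)} = - 21 \left(- (1 - 112)\right) = - 21 \left(\left(-1\right) \left(-111\right)\right) = \left(-21\right) 111 = -2331$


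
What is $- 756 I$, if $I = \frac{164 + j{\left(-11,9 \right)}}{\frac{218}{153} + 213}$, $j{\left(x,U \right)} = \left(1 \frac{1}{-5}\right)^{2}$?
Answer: $- \frac{474354468}{820175} \approx -578.36$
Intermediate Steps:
$j{\left(x,U \right)} = \frac{1}{25}$ ($j{\left(x,U \right)} = \left(1 \left(- \frac{1}{5}\right)\right)^{2} = \left(- \frac{1}{5}\right)^{2} = \frac{1}{25}$)
$I = \frac{627453}{820175}$ ($I = \frac{164 + \frac{1}{25}}{\frac{218}{153} + 213} = \frac{4101}{25 \left(218 \cdot \frac{1}{153} + 213\right)} = \frac{4101}{25 \left(\frac{218}{153} + 213\right)} = \frac{4101}{25 \cdot \frac{32807}{153}} = \frac{4101}{25} \cdot \frac{153}{32807} = \frac{627453}{820175} \approx 0.76502$)
$- 756 I = \left(-756\right) \frac{627453}{820175} = - \frac{474354468}{820175}$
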